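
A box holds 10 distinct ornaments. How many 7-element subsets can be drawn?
C(10,7) = 10!/(7!×3!) = 120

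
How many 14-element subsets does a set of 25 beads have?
C(25,14) = 25!/(14!×11!) = 4457400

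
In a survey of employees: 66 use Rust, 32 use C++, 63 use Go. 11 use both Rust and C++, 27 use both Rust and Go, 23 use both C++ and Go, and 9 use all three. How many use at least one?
|A∪B∪C| = 66+32+63-11-27-23+9 = 109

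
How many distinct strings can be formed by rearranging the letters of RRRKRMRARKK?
11! / (1! × 6! × 1! × 3!) = 9240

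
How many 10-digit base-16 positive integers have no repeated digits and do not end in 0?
Last digit: 15 nonzero choices. First digit: 14 (nonzero, ≠last). Middle 8: P(14,8) = 121080960. Total = 25427001600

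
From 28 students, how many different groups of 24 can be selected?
C(28,24) = 28!/(24!×4!) = 20475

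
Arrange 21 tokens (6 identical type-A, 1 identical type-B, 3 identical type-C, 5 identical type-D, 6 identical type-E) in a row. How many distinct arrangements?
21! / (6! × 1! × 3! × 5! × 6!) = 136882025280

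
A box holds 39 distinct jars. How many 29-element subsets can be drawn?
C(39,29) = 39!/(29!×10!) = 635745396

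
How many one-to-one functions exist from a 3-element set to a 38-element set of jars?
P(38,3) = 38!/(38-3)! = 50616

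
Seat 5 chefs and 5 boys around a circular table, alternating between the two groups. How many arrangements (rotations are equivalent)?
Fix one of the chefs: (5-1)! ways for the remaining chefs, × 5! ways for the boys = 24 × 120 = 2880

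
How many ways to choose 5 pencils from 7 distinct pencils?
C(7,5) = 7!/(5!×2!) = 21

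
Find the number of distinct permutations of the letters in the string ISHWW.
5! / (2! × 1! × 1! × 1!) = 60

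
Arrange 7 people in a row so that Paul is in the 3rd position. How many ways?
Fix one position: (7-1)! = 720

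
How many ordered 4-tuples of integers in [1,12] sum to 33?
Coefficient of x^33 in (x + x² + ... + x^12)^4. By inclusion-exclusion on dice exceeding 12: Σ_j (-1)^j C(4,j)·C(33-1-12j, 3) = C(4,0)·C(32,3) - C(4,1)·C(20,3) + C(4,2)·C(8,3) = 1·4960 - 4·1140 + 6·56 = 736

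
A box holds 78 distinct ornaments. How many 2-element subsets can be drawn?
C(78,2) = 78!/(2!×76!) = 3003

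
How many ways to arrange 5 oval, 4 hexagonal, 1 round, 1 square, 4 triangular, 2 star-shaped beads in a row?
17! / (5! × 4! × 1! × 1! × 4! × 2!) = 2572970400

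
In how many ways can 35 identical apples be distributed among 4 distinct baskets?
C(35+4-1, 4-1) = C(38, 3) = 8436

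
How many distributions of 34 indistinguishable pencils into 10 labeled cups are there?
C(34+10-1, 10-1) = C(43, 9) = 563921995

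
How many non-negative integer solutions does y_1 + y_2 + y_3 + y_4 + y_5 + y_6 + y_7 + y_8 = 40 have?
C(40+8-1, 8-1) = C(47, 7) = 62891499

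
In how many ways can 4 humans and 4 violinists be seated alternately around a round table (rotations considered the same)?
Fix one of the humans: (4-1)! ways for the remaining humans, × 4! ways for the violinists = 6 × 24 = 144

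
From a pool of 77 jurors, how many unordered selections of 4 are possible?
C(77,4) = 77!/(4!×73!) = 1353275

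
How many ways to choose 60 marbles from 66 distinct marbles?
C(66,60) = 66!/(60!×6!) = 90858768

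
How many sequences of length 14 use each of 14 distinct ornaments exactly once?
14! = 87178291200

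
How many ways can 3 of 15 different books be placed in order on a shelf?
P(15,3) = 15!/(15-3)! = 2730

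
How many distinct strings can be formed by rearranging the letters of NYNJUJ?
6! / (2! × 2! × 1! × 1!) = 180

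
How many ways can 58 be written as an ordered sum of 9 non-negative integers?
C(58+9-1, 9-1) = C(66, 8) = 5743572120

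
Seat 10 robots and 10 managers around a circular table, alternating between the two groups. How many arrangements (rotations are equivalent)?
Fix one of the robots: (10-1)! ways for the remaining robots, × 10! ways for the managers = 362880 × 3628800 = 1316818944000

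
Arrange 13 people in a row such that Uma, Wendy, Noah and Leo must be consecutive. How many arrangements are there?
Treat the 4 as one block: (13-4+1)! × 4! = 3628800 × 24 = 87091200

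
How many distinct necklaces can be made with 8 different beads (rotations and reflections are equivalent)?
(8-1)!/2 = 5040/2 = 2520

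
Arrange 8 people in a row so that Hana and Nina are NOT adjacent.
Total - adjacent = 8! - (8-1)!×2 = 40320 - 10080 = 30240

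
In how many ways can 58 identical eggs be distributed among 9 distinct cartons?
C(58+9-1, 9-1) = C(66, 8) = 5743572120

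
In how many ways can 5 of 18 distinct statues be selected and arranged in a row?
P(18,5) = 18!/(18-5)! = 1028160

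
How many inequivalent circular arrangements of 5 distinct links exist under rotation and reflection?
(5-1)!/2 = 24/2 = 12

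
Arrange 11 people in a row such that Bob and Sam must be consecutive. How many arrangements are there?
Treat the 2 as one block: (11-2+1)! × 2! = 3628800 × 2 = 7257600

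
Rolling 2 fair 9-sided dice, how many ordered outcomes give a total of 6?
Coefficient of x^6 in (x + x² + ... + x^9)^2. By inclusion-exclusion on dice exceeding 9: Σ_j (-1)^j C(2,j)·C(6-1-9j, 1) = C(2,0)·C(5,1) = 1·5 = 5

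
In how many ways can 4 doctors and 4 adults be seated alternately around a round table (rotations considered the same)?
Fix one of the doctors: (4-1)! ways for the remaining doctors, × 4! ways for the adults = 6 × 24 = 144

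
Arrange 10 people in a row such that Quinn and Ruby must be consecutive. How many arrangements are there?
Treat the 2 as one block: (10-2+1)! × 2! = 362880 × 2 = 725760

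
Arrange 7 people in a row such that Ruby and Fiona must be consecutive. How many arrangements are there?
Treat the 2 as one block: (7-2+1)! × 2! = 720 × 2 = 1440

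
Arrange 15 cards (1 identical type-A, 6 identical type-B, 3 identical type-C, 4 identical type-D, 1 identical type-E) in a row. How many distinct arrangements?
15! / (1! × 6! × 3! × 4! × 1!) = 12612600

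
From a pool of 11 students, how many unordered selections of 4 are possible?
C(11,4) = 11!/(4!×7!) = 330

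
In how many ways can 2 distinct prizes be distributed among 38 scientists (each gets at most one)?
P(38,2) = 38!/(38-2)! = 1406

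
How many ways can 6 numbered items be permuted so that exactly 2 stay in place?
Choose the 2 fixed points C(6,2) = 15, derange the rest: !4 = Σ_{j=0}^{4} (-1)^j·4!/j! = 24 - 24 + 12 - 4 + 1 = 9. Product = 15 × 9 = 135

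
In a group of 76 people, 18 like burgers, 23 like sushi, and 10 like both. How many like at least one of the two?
|A∪B| = |A| + |B| - |A∩B| = 18 + 23 - 10 = 31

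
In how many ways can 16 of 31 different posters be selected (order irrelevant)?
C(31,16) = 31!/(16!×15!) = 300540195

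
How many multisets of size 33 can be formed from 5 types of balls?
C(33+5-1, 5-1) = C(37, 4) = 66045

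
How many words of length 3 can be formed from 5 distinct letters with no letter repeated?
P(5,3) = 5!/(5-3)! = 60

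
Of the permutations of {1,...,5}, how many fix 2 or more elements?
Exactly j fixed points: C(5,j)·!(5-j); sum over j ≥ 2 (derangement numbers via !m = (m-1)·(!(m-1) + !(m-2)): !0..!3 = 1, 0, 1, 2). Σ_{j=2}^{5} C(5,j)·!(5-j) = C(5,2)·!3 + C(5,3)·!2 + C(5,4)·!1 + C(5,5)·!0 = 10·2 + 10·1 + 5·0 + 1·1 = 31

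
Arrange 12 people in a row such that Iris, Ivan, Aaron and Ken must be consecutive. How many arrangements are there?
Treat the 4 as one block: (12-4+1)! × 4! = 362880 × 24 = 8709120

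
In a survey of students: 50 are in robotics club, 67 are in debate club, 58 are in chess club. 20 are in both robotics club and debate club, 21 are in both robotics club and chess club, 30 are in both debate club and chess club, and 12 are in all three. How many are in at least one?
|A∪B∪C| = 50+67+58-20-21-30+12 = 116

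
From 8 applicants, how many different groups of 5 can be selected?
C(8,5) = 8!/(5!×3!) = 56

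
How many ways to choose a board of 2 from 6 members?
C(6,2) = 6!/(2!×4!) = 15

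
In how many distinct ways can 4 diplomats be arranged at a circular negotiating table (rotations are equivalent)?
Circular: fix one position, arrange the rest. (4-1)! = 6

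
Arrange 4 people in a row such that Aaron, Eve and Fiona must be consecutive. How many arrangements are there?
Treat the 3 as one block: (4-3+1)! × 3! = 2 × 6 = 12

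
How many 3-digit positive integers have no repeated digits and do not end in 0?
Last digit: 9 nonzero choices. First digit: 8 (nonzero, ≠last). Middle 1: P(8,1) = 8. Total = 576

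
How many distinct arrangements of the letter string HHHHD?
5! / (1! × 4!) = 5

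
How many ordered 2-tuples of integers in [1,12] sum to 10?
Coefficient of x^10 in (x + x² + ... + x^12)^2. By inclusion-exclusion on dice exceeding 12: Σ_j (-1)^j C(2,j)·C(10-1-12j, 1) = C(2,0)·C(9,1) = 1·9 = 9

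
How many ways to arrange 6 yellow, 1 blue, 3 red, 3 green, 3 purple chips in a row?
16! / (6! × 1! × 3! × 3! × 3!) = 134534400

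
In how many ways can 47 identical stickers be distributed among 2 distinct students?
C(47+2-1, 2-1) = C(48, 1) = 48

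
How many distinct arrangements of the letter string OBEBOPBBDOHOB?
13! / (4! × 5! × 1! × 1! × 1! × 1!) = 2162160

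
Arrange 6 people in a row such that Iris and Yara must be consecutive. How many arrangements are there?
Treat the 2 as one block: (6-2+1)! × 2! = 120 × 2 = 240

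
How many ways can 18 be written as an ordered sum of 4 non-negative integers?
C(18+4-1, 4-1) = C(21, 3) = 1330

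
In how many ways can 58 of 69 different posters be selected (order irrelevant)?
C(69,58) = 69!/(58!×11!) = 1823810410032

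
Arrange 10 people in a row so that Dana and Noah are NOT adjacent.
Total - adjacent = 10! - (10-1)!×2 = 3628800 - 725760 = 2903040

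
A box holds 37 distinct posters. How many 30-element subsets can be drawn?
C(37,30) = 37!/(30!×7!) = 10295472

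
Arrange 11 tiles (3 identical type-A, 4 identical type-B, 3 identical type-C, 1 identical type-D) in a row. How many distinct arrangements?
11! / (3! × 4! × 3! × 1!) = 46200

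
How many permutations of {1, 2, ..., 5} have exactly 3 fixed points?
Choose the 3 fixed points C(5,3) = 10, derange the rest: !2 = Σ_{j=0}^{2} (-1)^j·2!/j! = 2 - 2 + 1 = 1. Product = 10 × 1 = 10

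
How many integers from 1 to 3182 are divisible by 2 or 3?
⌊3182/2⌋ + ⌊3182/3⌋ - ⌊3182/6⌋ = 1591 + 1060 - 530 = 2121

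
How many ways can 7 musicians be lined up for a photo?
7! = 5040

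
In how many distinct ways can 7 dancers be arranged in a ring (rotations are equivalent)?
Circular: fix one position, arrange the rest. (7-1)! = 720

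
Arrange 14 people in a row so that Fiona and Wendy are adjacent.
Treat as block: (14-1)! × 2! = 6227020800 × 2 = 12454041600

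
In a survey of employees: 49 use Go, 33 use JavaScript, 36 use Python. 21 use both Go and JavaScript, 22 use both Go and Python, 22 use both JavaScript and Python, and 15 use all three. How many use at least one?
|A∪B∪C| = 49+33+36-21-22-22+15 = 68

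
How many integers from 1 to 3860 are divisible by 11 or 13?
⌊3860/11⌋ + ⌊3860/13⌋ - ⌊3860/143⌋ = 350 + 296 - 26 = 620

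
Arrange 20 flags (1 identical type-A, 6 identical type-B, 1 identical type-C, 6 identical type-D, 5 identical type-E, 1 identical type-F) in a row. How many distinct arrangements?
20! / (1! × 6! × 1! × 6! × 5! × 1!) = 39109150080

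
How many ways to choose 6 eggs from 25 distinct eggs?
C(25,6) = 25!/(6!×19!) = 177100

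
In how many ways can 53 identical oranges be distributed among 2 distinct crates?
C(53+2-1, 2-1) = C(54, 1) = 54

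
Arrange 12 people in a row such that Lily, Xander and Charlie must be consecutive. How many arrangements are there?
Treat the 3 as one block: (12-3+1)! × 3! = 3628800 × 6 = 21772800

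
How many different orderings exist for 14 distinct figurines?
14! = 87178291200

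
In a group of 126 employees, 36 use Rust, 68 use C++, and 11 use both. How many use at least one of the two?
|A∪B| = |A| + |B| - |A∩B| = 36 + 68 - 11 = 93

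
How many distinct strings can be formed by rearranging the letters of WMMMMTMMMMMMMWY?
15! / (1! × 1! × 11! × 2!) = 16380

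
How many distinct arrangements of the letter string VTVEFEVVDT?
10! / (2! × 2! × 1! × 1! × 4!) = 37800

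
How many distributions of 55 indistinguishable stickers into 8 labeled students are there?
C(55+8-1, 8-1) = C(62, 7) = 491796152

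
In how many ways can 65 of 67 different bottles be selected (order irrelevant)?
C(67,65) = 67!/(65!×2!) = 2211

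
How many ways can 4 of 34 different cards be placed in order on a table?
P(34,4) = 34!/(34-4)! = 1113024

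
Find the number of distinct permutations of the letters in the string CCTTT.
5! / (2! × 3!) = 10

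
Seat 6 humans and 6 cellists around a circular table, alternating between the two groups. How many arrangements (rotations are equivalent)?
Fix one of the humans: (6-1)! ways for the remaining humans, × 6! ways for the cellists = 120 × 720 = 86400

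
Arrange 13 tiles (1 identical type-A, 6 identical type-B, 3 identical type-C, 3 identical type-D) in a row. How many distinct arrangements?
13! / (1! × 6! × 3! × 3!) = 240240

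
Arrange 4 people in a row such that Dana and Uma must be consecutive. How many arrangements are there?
Treat the 2 as one block: (4-2+1)! × 2! = 6 × 2 = 12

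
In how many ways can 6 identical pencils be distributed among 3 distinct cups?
C(6+3-1, 3-1) = C(8, 2) = 28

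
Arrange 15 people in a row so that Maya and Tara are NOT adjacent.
Total - adjacent = 15! - (15-1)!×2 = 1307674368000 - 174356582400 = 1133317785600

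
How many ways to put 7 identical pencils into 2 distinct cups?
C(7+2-1, 2-1) = C(8, 1) = 8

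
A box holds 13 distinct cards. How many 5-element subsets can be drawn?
C(13,5) = 13!/(5!×8!) = 1287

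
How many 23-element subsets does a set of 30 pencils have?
C(30,23) = 30!/(23!×7!) = 2035800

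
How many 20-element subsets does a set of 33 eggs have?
C(33,20) = 33!/(20!×13!) = 573166440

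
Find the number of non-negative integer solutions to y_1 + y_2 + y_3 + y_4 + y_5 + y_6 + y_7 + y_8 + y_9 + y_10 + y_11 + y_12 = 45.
C(45+12-1, 12-1) = C(56, 11) = 148902215280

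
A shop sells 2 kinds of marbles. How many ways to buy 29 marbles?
C(29+2-1, 2-1) = C(30, 1) = 30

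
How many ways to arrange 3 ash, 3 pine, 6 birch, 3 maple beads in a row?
15! / (3! × 3! × 6! × 3!) = 8408400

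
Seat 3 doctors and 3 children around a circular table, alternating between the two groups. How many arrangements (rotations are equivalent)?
Fix one of the doctors: (3-1)! ways for the remaining doctors, × 3! ways for the children = 2 × 6 = 12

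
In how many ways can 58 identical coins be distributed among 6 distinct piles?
C(58+6-1, 6-1) = C(63, 5) = 7028847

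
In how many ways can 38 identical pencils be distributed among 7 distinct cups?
C(38+7-1, 7-1) = C(44, 6) = 7059052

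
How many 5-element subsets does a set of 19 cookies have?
C(19,5) = 19!/(5!×14!) = 11628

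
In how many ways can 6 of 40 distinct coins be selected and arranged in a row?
P(40,6) = 40!/(40-6)! = 2763633600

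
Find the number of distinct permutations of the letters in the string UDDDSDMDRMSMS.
13! / (1! × 3! × 5! × 1! × 3!) = 1441440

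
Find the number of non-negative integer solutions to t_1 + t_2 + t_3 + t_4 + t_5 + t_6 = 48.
C(48+6-1, 6-1) = C(53, 5) = 2869685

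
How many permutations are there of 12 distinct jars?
12! = 479001600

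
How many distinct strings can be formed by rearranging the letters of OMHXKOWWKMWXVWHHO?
17! / (3! × 3! × 2! × 4! × 2! × 1! × 2!) = 51459408000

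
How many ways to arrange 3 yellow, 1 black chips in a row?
4! / (3! × 1!) = 4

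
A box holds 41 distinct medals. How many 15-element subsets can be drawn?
C(41,15) = 41!/(15!×26!) = 63432274896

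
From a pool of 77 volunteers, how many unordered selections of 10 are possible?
C(77,10) = 77!/(10!×67!) = 1096993404430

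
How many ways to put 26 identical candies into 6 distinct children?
C(26+6-1, 6-1) = C(31, 5) = 169911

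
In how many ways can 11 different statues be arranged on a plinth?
11! = 39916800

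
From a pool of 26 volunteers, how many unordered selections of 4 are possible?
C(26,4) = 26!/(4!×22!) = 14950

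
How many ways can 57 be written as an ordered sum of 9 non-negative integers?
C(57+9-1, 9-1) = C(65, 8) = 5047381560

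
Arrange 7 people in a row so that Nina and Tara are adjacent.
Treat as block: (7-1)! × 2! = 720 × 2 = 1440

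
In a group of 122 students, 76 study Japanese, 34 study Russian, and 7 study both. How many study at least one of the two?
|A∪B| = |A| + |B| - |A∩B| = 76 + 34 - 7 = 103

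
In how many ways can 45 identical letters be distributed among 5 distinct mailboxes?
C(45+5-1, 5-1) = C(49, 4) = 211876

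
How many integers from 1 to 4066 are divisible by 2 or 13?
⌊4066/2⌋ + ⌊4066/13⌋ - ⌊4066/26⌋ = 2033 + 312 - 156 = 2189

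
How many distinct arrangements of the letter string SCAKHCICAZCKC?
13! / (5! × 2! × 1! × 1! × 1! × 2! × 1!) = 12972960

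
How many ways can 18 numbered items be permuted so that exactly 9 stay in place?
Choose the 9 fixed points C(18,9) = 48620, derange the rest: !9 = Σ_{j=0}^{9} (-1)^j·9!/j! = 362880 - 362880 + 181440 - 60480 + 15120 - 3024 + 504 - 72 + 9 - 1 = 133496. Product = 48620 × 133496 = 6490575520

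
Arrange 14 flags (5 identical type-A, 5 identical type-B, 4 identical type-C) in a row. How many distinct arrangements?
14! / (5! × 5! × 4!) = 252252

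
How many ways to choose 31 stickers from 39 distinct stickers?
C(39,31) = 39!/(31!×8!) = 61523748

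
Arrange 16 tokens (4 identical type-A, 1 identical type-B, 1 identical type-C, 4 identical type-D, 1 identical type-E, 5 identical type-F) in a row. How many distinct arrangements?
16! / (4! × 1! × 1! × 4! × 1! × 5!) = 302702400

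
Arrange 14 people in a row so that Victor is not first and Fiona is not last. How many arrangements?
By inclusion-exclusion: 14! - 2×(14-1)! + (14-2)! = 87178291200 - 12454041600 + 479001600 = 75203251200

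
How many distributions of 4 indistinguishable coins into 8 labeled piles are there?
C(4+8-1, 8-1) = C(11, 7) = 330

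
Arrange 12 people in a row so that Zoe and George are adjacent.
Treat as block: (12-1)! × 2! = 39916800 × 2 = 79833600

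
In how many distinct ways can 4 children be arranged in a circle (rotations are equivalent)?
Circular: fix one position, arrange the rest. (4-1)! = 6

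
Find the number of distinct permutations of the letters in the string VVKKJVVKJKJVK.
13! / (3! × 5! × 5!) = 72072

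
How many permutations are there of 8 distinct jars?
8! = 40320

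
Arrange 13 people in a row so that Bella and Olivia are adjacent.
Treat as block: (13-1)! × 2! = 479001600 × 2 = 958003200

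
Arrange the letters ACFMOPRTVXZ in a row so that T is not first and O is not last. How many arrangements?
By inclusion-exclusion: 11! - 2×(11-1)! + (11-2)! = 39916800 - 7257600 + 362880 = 33022080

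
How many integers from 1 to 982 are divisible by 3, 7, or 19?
⌊982/3⌋+⌊982/7⌋+⌊982/19⌋ - ⌊982/21⌋-⌊982/57⌋-⌊982/133⌋ + ⌊982/399⌋ = 327+140+51 - 46-17-7 + 2 = 450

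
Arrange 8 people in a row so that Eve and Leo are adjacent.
Treat as block: (8-1)! × 2! = 5040 × 2 = 10080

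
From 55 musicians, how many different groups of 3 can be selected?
C(55,3) = 55!/(3!×52!) = 26235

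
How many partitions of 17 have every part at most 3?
Let r_j(i) = number of partitions of i into parts ≤ j, for i = 0..17. r_1(i) = 1 for all i; r_j(i) = r_{j-1}(i) + r_j(i-j). Rows j = 2..3: ≤2: 1 1 2 2 3 3 4 4 5 5 6 6 7 7 8 8 9 9; ≤3: 1 1 2 3 4 5 7 8 10 12 14 16 19 21 24 27 30 33. r_3(17) = 33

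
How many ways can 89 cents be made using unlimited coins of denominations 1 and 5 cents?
Coefficient of x^89 in 1/(1-x^1) · 1/(1-x^5). Use j coins of 5 for j = 0..⌊89/5⌋ = 17, the rest in 1s: 17 + 1 = 18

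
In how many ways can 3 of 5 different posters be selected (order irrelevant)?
C(5,3) = 5!/(3!×2!) = 10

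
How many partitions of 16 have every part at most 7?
Let r_j(i) = number of partitions of i into parts ≤ j, for i = 0..16. r_1(i) = 1 for all i; r_j(i) = r_{j-1}(i) + r_j(i-j). Rows j = 2..7: ≤2: 1 1 2 2 3 3 4 4 5 5 6 6 7 7 8 8 9; ≤3: 1 1 2 3 4 5 7 8 10 12 14 16 19 21 24 27 30; ≤4: 1 1 2 3 5 6 9 11 15 18 23 27 34 39 47 54 64; ≤5: 1 1 2 3 5 7 10 13 18 23 30 37 47 57 70 84 101; ≤6: 1 1 2 3 5 7 11 14 20 26 35 44 58 71 90 110 136; ≤7: 1 1 2 3 5 7 11 15 21 28 38 49 65 82 105 131 164. r_7(16) = 164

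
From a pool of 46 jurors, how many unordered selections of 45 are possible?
C(46,45) = 46!/(45!×1!) = 46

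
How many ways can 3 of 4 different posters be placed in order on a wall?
P(4,3) = 4!/(4-3)! = 24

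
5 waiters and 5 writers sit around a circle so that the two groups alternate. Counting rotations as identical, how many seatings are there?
Fix one of the waiters: (5-1)! ways for the remaining waiters, × 5! ways for the writers = 24 × 120 = 2880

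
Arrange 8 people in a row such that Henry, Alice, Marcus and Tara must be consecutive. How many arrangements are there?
Treat the 4 as one block: (8-4+1)! × 4! = 120 × 24 = 2880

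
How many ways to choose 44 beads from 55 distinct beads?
C(55,44) = 55!/(44!×11!) = 119653565850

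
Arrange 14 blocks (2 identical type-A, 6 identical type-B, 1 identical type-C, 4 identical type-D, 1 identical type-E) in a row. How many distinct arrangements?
14! / (2! × 6! × 1! × 4! × 1!) = 2522520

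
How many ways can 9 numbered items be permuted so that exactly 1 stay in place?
Choose the 1 fixed point C(9,1) = 9, derange the rest: !8 = Σ_{j=0}^{8} (-1)^j·8!/j! = 40320 - 40320 + 20160 - 6720 + 1680 - 336 + 56 - 8 + 1 = 14833. Product = 9 × 14833 = 133497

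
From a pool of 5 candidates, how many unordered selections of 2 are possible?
C(5,2) = 5!/(2!×3!) = 10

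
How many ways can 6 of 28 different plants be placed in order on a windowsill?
P(28,6) = 28!/(28-6)! = 271252800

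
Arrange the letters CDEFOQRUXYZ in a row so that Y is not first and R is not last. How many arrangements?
By inclusion-exclusion: 11! - 2×(11-1)! + (11-2)! = 39916800 - 7257600 + 362880 = 33022080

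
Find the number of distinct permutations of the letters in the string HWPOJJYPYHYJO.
13! / (3! × 2! × 1! × 2! × 3! × 2!) = 21621600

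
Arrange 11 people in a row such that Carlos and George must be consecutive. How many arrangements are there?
Treat the 2 as one block: (11-2+1)! × 2! = 3628800 × 2 = 7257600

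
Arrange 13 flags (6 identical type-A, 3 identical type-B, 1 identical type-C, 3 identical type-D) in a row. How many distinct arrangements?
13! / (6! × 3! × 1! × 3!) = 240240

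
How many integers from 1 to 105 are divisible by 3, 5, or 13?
⌊105/3⌋+⌊105/5⌋+⌊105/13⌋ - ⌊105/15⌋-⌊105/39⌋-⌊105/65⌋ + ⌊105/195⌋ = 35+21+8 - 7-2-1 + 0 = 54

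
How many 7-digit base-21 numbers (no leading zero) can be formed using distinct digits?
First digit: 20 choices (nonzero). Then descending: 20 × 20 × 19 × 18 × 17 × 16 × 15 = 558144000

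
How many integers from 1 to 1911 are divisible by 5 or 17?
⌊1911/5⌋ + ⌊1911/17⌋ - ⌊1911/85⌋ = 382 + 112 - 22 = 472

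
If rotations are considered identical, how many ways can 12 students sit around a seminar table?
Circular: fix one position, arrange the rest. (12-1)! = 39916800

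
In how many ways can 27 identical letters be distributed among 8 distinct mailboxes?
C(27+8-1, 8-1) = C(34, 7) = 5379616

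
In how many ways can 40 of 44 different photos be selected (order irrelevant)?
C(44,40) = 44!/(40!×4!) = 135751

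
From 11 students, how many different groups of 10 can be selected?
C(11,10) = 11!/(10!×1!) = 11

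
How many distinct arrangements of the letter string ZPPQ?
4! / (2! × 1! × 1!) = 12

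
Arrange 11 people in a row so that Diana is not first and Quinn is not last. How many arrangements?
By inclusion-exclusion: 11! - 2×(11-1)! + (11-2)! = 39916800 - 7257600 + 362880 = 33022080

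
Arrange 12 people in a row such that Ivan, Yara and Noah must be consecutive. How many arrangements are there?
Treat the 3 as one block: (12-3+1)! × 3! = 3628800 × 6 = 21772800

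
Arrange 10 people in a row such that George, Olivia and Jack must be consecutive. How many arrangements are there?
Treat the 3 as one block: (10-3+1)! × 3! = 40320 × 6 = 241920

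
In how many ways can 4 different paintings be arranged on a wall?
4! = 24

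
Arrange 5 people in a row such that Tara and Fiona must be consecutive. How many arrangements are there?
Treat the 2 as one block: (5-2+1)! × 2! = 24 × 2 = 48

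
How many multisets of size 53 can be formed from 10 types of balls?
C(53+10-1, 10-1) = C(62, 9) = 20286591270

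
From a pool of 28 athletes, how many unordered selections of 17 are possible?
C(28,17) = 28!/(17!×11!) = 21474180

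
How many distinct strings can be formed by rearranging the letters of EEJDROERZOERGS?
14! / (4! × 2! × 3! × 1! × 1! × 1! × 1! × 1!) = 302702400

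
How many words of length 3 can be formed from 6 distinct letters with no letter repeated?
P(6,3) = 6!/(6-3)! = 120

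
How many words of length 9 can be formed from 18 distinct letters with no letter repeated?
P(18,9) = 18!/(18-9)! = 17643225600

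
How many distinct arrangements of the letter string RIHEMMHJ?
8! / (1! × 1! × 2! × 1! × 1! × 2!) = 10080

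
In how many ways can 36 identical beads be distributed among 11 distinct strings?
C(36+11-1, 11-1) = C(46, 10) = 4076350421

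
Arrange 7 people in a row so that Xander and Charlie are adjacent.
Treat as block: (7-1)! × 2! = 720 × 2 = 1440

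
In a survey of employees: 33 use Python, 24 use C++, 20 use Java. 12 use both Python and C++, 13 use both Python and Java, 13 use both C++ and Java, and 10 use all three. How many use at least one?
|A∪B∪C| = 33+24+20-12-13-13+10 = 49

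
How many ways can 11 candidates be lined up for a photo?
11! = 39916800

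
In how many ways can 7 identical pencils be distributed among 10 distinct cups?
C(7+10-1, 10-1) = C(16, 9) = 11440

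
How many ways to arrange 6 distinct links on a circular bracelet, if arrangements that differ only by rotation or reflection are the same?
(6-1)!/2 = 120/2 = 60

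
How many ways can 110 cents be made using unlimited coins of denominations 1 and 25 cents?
Coefficient of x^110 in 1/(1-x^1) · 1/(1-x^25). Use j coins of 25 for j = 0..⌊110/25⌋ = 4, the rest in 1s: 4 + 1 = 5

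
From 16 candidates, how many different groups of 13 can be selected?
C(16,13) = 16!/(13!×3!) = 560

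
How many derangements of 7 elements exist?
!7 = Σ_{j=0}^{7} (-1)^j·7!/j! = 5040 - 5040 + 2520 - 840 + 210 - 42 + 7 - 1 = 1854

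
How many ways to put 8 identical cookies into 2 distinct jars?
C(8+2-1, 2-1) = C(9, 1) = 9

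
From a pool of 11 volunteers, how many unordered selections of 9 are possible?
C(11,9) = 11!/(9!×2!) = 55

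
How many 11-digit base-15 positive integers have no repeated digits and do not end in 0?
Last digit: 14 nonzero choices. First digit: 13 (nonzero, ≠last). Middle 9: P(13,9) = 259459200. Total = 47221574400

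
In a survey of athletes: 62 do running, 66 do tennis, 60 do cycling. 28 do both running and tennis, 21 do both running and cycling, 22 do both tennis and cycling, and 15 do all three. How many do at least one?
|A∪B∪C| = 62+66+60-28-21-22+15 = 132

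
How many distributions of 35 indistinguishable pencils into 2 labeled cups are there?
C(35+2-1, 2-1) = C(36, 1) = 36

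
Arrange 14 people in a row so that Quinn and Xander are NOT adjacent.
Total - adjacent = 14! - (14-1)!×2 = 87178291200 - 12454041600 = 74724249600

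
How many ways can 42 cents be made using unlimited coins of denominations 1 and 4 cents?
Coefficient of x^42 in 1/(1-x^1) · 1/(1-x^4). Use j coins of 4 for j = 0..⌊42/4⌋ = 10, the rest in 1s: 10 + 1 = 11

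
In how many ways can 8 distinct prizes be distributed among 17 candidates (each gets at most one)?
P(17,8) = 17!/(17-8)! = 980179200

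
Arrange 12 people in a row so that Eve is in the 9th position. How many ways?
Fix one position: (12-1)! = 39916800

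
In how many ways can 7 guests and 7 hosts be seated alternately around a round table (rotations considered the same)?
Fix one of the guests: (7-1)! ways for the remaining guests, × 7! ways for the hosts = 720 × 5040 = 3628800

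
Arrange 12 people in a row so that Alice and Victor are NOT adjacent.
Total - adjacent = 12! - (12-1)!×2 = 479001600 - 79833600 = 399168000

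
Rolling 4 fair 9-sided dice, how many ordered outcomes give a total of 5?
Coefficient of x^5 in (x + x² + ... + x^9)^4. By inclusion-exclusion on dice exceeding 9: Σ_j (-1)^j C(4,j)·C(5-1-9j, 3) = C(4,0)·C(4,3) = 1·4 = 4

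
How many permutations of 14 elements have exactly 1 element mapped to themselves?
Choose the 1 fixed point C(14,1) = 14, derange the rest: !13 = Σ_{j=0}^{13} (-1)^j·13!/j! = 6227020800 - 6227020800 + 3113510400 - 1037836800 + 259459200 - 51891840 + 8648640 - 1235520 + 154440 - 17160 + 1716 - 156 + 13 - 1 = 2290792932. Product = 14 × 2290792932 = 32071101048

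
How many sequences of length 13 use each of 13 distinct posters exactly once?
13! = 6227020800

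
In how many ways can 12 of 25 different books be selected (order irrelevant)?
C(25,12) = 25!/(12!×13!) = 5200300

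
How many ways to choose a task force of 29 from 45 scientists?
C(45,29) = 45!/(29!×16!) = 646626422970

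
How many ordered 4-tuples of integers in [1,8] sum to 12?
Coefficient of x^12 in (x + x² + ... + x^8)^4. By inclusion-exclusion on dice exceeding 8: Σ_j (-1)^j C(4,j)·C(12-1-8j, 3) = C(4,0)·C(11,3) - C(4,1)·C(3,3) = 1·165 - 4·1 = 161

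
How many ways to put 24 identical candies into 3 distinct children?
C(24+3-1, 3-1) = C(26, 2) = 325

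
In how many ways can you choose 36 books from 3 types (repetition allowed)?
C(36+3-1, 3-1) = C(38, 2) = 703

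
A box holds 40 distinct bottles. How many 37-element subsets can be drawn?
C(40,37) = 40!/(37!×3!) = 9880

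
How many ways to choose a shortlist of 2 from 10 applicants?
C(10,2) = 10!/(2!×8!) = 45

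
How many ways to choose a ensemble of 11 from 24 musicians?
C(24,11) = 24!/(11!×13!) = 2496144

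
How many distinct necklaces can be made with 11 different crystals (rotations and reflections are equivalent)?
(11-1)!/2 = 3628800/2 = 1814400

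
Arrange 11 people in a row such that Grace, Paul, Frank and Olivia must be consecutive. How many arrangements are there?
Treat the 4 as one block: (11-4+1)! × 4! = 40320 × 24 = 967680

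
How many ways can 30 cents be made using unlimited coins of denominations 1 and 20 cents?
Coefficient of x^30 in 1/(1-x^1) · 1/(1-x^20). Use j coins of 20 for j = 0..⌊30/20⌋ = 1, the rest in 1s: 1 + 1 = 2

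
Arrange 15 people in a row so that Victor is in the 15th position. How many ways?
Fix one position: (15-1)! = 87178291200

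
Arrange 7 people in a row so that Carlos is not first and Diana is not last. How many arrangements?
By inclusion-exclusion: 7! - 2×(7-1)! + (7-2)! = 5040 - 1440 + 120 = 3720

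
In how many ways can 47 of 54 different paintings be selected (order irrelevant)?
C(54,47) = 54!/(47!×7!) = 177100560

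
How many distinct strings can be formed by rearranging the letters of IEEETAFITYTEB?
13! / (3! × 4! × 1! × 1! × 1! × 2! × 1!) = 21621600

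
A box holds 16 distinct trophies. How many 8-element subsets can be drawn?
C(16,8) = 16!/(8!×8!) = 12870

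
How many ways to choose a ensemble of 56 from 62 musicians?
C(62,56) = 62!/(56!×6!) = 61474519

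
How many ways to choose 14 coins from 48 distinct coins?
C(48,14) = 48!/(14!×34!) = 482320623240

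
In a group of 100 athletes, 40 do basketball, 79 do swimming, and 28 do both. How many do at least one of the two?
|A∪B| = |A| + |B| - |A∩B| = 40 + 79 - 28 = 91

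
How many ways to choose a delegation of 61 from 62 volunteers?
C(62,61) = 62!/(61!×1!) = 62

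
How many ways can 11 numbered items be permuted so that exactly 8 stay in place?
Choose the 8 fixed points C(11,8) = 165, derange the rest: !3 = Σ_{j=0}^{3} (-1)^j·3!/j! = 6 - 6 + 3 - 1 = 2. Product = 165 × 2 = 330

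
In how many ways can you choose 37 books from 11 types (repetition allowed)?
C(37+11-1, 11-1) = C(47, 10) = 5178066751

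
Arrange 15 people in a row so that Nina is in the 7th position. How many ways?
Fix one position: (15-1)! = 87178291200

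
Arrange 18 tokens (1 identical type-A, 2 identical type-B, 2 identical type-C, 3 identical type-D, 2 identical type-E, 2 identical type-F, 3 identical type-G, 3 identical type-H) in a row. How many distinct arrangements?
18! / (1! × 2! × 2! × 3! × 2! × 2! × 3! × 3!) = 1852538688000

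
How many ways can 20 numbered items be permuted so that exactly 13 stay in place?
Choose the 13 fixed points C(20,13) = 77520, derange the rest: !7 = Σ_{j=0}^{7} (-1)^j·7!/j! = 5040 - 5040 + 2520 - 840 + 210 - 42 + 7 - 1 = 1854. Product = 77520 × 1854 = 143722080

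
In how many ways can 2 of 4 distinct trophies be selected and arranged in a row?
P(4,2) = 4!/(4-2)! = 12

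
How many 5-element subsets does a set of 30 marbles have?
C(30,5) = 30!/(5!×25!) = 142506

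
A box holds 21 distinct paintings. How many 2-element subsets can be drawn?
C(21,2) = 21!/(2!×19!) = 210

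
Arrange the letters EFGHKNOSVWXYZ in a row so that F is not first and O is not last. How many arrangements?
By inclusion-exclusion: 13! - 2×(13-1)! + (13-2)! = 6227020800 - 958003200 + 39916800 = 5308934400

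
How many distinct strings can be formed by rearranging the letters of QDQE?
4! / (1! × 1! × 2!) = 12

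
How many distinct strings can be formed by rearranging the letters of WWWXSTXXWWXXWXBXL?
17! / (1! × 1! × 7! × 1! × 6! × 1!) = 98017920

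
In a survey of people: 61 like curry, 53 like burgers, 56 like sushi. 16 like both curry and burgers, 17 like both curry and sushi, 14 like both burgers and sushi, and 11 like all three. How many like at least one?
|A∪B∪C| = 61+53+56-16-17-14+11 = 134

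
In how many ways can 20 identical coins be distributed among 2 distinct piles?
C(20+2-1, 2-1) = C(21, 1) = 21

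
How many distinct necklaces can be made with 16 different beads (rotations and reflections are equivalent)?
(16-1)!/2 = 1307674368000/2 = 653837184000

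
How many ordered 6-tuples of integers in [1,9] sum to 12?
Coefficient of x^12 in (x + x² + ... + x^9)^6. By inclusion-exclusion on dice exceeding 9: Σ_j (-1)^j C(6,j)·C(12-1-9j, 5) = C(6,0)·C(11,5) = 1·462 = 462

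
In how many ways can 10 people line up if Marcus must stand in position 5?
Fix one position: (10-1)! = 362880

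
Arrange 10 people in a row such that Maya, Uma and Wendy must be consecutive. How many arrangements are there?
Treat the 3 as one block: (10-3+1)! × 3! = 40320 × 6 = 241920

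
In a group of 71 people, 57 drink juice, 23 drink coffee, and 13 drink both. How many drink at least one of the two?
|A∪B| = |A| + |B| - |A∩B| = 57 + 23 - 13 = 67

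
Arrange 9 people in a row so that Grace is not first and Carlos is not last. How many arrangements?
By inclusion-exclusion: 9! - 2×(9-1)! + (9-2)! = 362880 - 80640 + 5040 = 287280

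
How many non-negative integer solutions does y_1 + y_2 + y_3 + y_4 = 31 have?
C(31+4-1, 4-1) = C(34, 3) = 5984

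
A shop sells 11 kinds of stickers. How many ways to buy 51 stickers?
C(51+11-1, 11-1) = C(61, 10) = 90177170226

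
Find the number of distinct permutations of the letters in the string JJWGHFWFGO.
10! / (1! × 1! × 2! × 2! × 2! × 2!) = 226800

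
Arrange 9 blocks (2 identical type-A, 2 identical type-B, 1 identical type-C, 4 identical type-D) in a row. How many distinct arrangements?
9! / (2! × 2! × 1! × 4!) = 3780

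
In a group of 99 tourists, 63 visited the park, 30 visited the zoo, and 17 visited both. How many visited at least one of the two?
|A∪B| = |A| + |B| - |A∩B| = 63 + 30 - 17 = 76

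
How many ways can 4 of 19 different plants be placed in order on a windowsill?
P(19,4) = 19!/(19-4)! = 93024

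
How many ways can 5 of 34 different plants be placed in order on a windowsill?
P(34,5) = 34!/(34-5)! = 33390720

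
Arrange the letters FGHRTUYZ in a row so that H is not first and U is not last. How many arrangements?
By inclusion-exclusion: 8! - 2×(8-1)! + (8-2)! = 40320 - 10080 + 720 = 30960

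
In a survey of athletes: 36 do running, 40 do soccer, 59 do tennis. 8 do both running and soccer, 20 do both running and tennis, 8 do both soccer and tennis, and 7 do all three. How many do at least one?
|A∪B∪C| = 36+40+59-8-20-8+7 = 106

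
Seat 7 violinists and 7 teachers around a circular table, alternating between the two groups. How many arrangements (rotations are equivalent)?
Fix one of the violinists: (7-1)! ways for the remaining violinists, × 7! ways for the teachers = 720 × 5040 = 3628800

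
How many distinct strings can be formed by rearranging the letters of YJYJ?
4! / (2! × 2!) = 6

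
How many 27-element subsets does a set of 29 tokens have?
C(29,27) = 29!/(27!×2!) = 406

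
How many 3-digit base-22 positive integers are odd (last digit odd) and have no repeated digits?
Last∈{1,3,5,7,9,11,13,15,17,19,21}. Last=0: 0. Last nonzero: 11×20×P(20,1) = 4400. Total = 4400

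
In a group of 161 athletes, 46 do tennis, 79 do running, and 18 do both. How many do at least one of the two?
|A∪B| = |A| + |B| - |A∩B| = 46 + 79 - 18 = 107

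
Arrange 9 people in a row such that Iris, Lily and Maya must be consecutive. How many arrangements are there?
Treat the 3 as one block: (9-3+1)! × 3! = 5040 × 6 = 30240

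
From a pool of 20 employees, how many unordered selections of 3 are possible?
C(20,3) = 20!/(3!×17!) = 1140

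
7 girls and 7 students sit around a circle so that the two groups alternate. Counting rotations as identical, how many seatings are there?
Fix one of the girls: (7-1)! ways for the remaining girls, × 7! ways for the students = 720 × 5040 = 3628800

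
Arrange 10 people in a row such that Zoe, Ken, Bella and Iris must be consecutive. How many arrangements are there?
Treat the 4 as one block: (10-4+1)! × 4! = 5040 × 24 = 120960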